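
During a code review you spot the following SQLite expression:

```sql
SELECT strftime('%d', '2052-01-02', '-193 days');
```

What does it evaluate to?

23

First apply '-193 days': 2052-01-02 → 2051-06-23.
`%d` extracts the 2-digit day of month: 23.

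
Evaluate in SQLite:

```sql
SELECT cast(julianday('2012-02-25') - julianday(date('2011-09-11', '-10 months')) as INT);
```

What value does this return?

Adding -10 months to 2011-09-11 gives 2010-11-11.
19 days remain in November 2010 after the 11th (30 − 11).
Full months from December 2010 through January 2012 contribute their day counts.
Then 25 days into February 2012.
Total: 19 + 31 + 31 + 28 + 31 + 30 + 31 + 30 + 31 + 31 + 30 + 31 + 30 + 31 + 31 + 25 = 471.

471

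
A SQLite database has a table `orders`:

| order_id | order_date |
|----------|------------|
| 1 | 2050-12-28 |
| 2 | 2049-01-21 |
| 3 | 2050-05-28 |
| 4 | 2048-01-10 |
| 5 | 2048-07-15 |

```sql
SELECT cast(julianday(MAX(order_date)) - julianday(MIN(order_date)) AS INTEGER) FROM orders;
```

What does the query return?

MIN = 2048-01-10, MAX = 2050-12-28.
21 days remain in January 2048 after the 10th (31 − 10).
Full months from February 2048 through November 2050 contribute their day counts.
Then 28 days into December 2050.
Total: 21 + 29 + 31 + 30 + 31 + 30 + 31 + 31 + 30 + 31 + 30 + 31 + 31 + 28 + 31 + 30 + 31 + 30 + 31 + 31 + 30 + 31 + 30 + 31 + 31 + 28 + 31 + 30 + 31 + 30 + 31 + 31 + 30 + 31 + 30 + 28 = 1083.

1083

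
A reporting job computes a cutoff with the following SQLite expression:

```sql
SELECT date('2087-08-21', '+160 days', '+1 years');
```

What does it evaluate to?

Applying '+160 days' to 2087-08-21: counting 160 days forward gives 2088-01-28.
Adding +1 year to 2088-01-28 gives 2089-01-28.

2089-01-28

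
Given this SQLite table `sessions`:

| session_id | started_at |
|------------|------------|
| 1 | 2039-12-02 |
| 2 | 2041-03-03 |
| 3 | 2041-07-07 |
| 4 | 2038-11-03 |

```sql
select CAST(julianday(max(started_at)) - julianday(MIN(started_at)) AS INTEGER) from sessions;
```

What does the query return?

MIN = 2038-11-03, MAX = 2041-07-07.
27 days remain in November 2038 after the 3rd (30 − 3).
Full months from December 2038 through June 2041 contribute their day counts.
Then 7 days into July 2041.
Total: 27 + 31 + 31 + 28 + 31 + 30 + 31 + 30 + 31 + 31 + 30 + 31 + 30 + 31 + 31 + 29 + 31 + 30 + 31 + 30 + 31 + 31 + 30 + 31 + 30 + 31 + 31 + 28 + 31 + 30 + 31 + 30 + 7 = 977.

977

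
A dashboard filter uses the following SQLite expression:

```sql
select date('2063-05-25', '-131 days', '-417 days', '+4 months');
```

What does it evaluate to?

Applying '-131 days' to 2063-05-25: counting 131 days back gives 2063-01-14.
Applying '-417 days' to 2063-01-14: counting 417 days back gives 2061-11-23.
Adding +4 months to 2061-11-23 gives 2062-03-23.

2062-03-23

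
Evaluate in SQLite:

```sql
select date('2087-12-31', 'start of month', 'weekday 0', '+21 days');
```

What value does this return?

2087-12-28

`start of month` rewinds 2087-12-31 to 2087-12-01.
`weekday 0` advances to the next Sunday; 2087-12-01 is a Monday, so it moves forward to 2087-12-07.
Advancing 21 more days within December lands on 2087-12-28.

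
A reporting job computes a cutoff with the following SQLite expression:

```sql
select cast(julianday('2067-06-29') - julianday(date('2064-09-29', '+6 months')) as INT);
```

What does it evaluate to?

Adding +6 months to 2064-09-29 gives 2065-03-29.
2 days remain in March 2065 after the 29th (31 − 29).
Full months from April 2065 through May 2067 contribute their day counts.
Then 29 days into June 2067.
Total: 2 + 30 + 31 + 30 + 31 + 31 + 30 + 31 + 30 + 31 + 31 + 28 + 31 + 30 + 31 + 30 + 31 + 31 + 30 + 31 + 30 + 31 + 31 + 28 + 31 + 30 + 31 + 29 = 822.

822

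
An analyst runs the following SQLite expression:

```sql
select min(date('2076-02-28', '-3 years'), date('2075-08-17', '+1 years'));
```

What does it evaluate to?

date('2076-02-28', '-3 years') → 2073-02-28.
date('2075-08-17', '+1 years') → 2076-08-17.
Earlier of the two is 2073-02-28.

2073-02-28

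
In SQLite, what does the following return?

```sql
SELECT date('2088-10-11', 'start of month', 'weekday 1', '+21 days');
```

2088-10-25

`start of month` rewinds 2088-10-11 to 2088-10-01.
`weekday 1` advances to the next Monday; 2088-10-01 is a Friday, so it moves forward to 2088-10-04.
Advancing 21 more days within October lands on 2088-10-25.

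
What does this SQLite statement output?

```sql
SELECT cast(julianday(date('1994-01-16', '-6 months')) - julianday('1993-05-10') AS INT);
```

67

Adding -6 months to 1994-01-16 gives 1993-07-16.
21 days remain in May 1993 after the 10th (31 − 10).
June 1993: 30 days.
Then 16 days into July 1993.
Total: 21 + 30 + 16 = 67.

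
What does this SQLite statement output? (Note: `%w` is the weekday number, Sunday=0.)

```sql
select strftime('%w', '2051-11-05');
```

0

2051-11-05 is a Sunday; with Sunday=0 that is 0.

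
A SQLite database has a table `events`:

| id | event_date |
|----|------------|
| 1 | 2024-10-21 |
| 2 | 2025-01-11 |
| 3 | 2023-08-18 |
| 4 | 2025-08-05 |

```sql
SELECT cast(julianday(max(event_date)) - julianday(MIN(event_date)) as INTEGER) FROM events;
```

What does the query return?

MIN = 2023-08-18, MAX = 2025-08-05.
13 days remain in August 2023 after the 18th (31 − 18).
Full months from September 2023 through July 2025 contribute their day counts.
Then 5 days into August 2025.
Total: 13 + 30 + 31 + 30 + 31 + 31 + 29 + 31 + 30 + 31 + 30 + 31 + 31 + 30 + 31 + 30 + 31 + 31 + 28 + 31 + 30 + 31 + 30 + 31 + 5 = 718.

718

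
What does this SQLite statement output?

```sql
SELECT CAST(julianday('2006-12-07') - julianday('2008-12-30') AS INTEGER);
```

24 days remain in December 2006 after the 7th (31 − 7).
Full months from January 2007 through November 2008 contribute their day counts.
Then 30 days into December 2008.
Total: 24 + 31 + 28 + 31 + 30 + 31 + 30 + 31 + 31 + 30 + 31 + 30 + 31 + 31 + 29 + 31 + 30 + 31 + 30 + 31 + 31 + 30 + 31 + 30 + 30 = 754.
The subtraction is earlier − later, so the result is −754 → -754.

-754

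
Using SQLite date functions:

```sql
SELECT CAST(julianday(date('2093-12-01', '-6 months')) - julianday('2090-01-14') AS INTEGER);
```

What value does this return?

Adding -6 months to 2093-12-01 gives 2093-06-01.
17 days remain in January 2090 after the 14th (31 − 14).
Full months from February 2090 through May 2093 contribute their day counts.
Then 1 day into June 2093.
Total: 17 + 28 + 31 + 30 + 31 + 30 + 31 + 31 + 30 + 31 + 30 + 31 + 31 + 28 + 31 + 30 + 31 + 30 + 31 + 31 + 30 + 31 + 30 + 31 + 31 + 29 + 31 + 30 + 31 + 30 + 31 + 31 + 30 + 31 + 30 + 31 + 31 + 28 + 31 + 30 + 31 + 1 = 1234.

1234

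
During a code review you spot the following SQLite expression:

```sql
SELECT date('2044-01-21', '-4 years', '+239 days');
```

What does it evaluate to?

2040-09-16

Adding -4 years to 2044-01-21 gives 2040-01-21.
Applying '+239 days' to 2040-01-21: counting 239 days forward gives 2040-09-16.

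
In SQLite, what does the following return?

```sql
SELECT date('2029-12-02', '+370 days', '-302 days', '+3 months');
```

Applying '+370 days' to 2029-12-02: counting 370 days forward gives 2030-12-07.
Applying '-302 days' to 2030-12-07: counting 302 days back gives 2030-02-08.
Adding +3 months to 2030-02-08 gives 2030-05-08.

2030-05-08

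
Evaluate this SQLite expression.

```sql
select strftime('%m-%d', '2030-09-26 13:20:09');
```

09-26

`%m-%d` extracts the month-day: 09-26.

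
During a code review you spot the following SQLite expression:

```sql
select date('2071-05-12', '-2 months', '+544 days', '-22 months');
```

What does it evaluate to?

2070-11-06

Adding -2 months to 2071-05-12 gives 2071-03-12.
Applying '+544 days' to 2071-03-12: counting 544 days forward gives 2072-09-06.
Adding -22 months to 2072-09-06 gives 2070-11-06.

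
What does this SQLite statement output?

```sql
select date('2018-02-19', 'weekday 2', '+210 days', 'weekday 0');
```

`weekday 2` advances to the next Tuesday; 2018-02-19 is a Monday, so it moves forward to 2018-02-20.
Applying '+210 days' to 2018-02-20: counting 210 days forward gives 2018-09-18.
`weekday 0` advances to the next Sunday; 2018-09-18 is a Tuesday, so it moves forward to 2018-09-23.

2018-09-23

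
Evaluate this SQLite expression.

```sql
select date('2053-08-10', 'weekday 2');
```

`weekday 2` advances to the next Tuesday; 2053-08-10 is a Sunday, so it moves forward to 2053-08-12.

2053-08-12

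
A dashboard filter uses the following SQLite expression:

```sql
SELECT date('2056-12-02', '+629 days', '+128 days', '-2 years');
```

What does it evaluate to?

2056-12-29

Applying '+629 days' to 2056-12-02: counting 629 days forward gives 2058-08-23.
Applying '+128 days' to 2058-08-23: counting 128 days forward gives 2058-12-29.
Adding -2 years to 2058-12-29 gives 2056-12-29.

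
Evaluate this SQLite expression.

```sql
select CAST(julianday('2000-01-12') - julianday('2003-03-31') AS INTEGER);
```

-1174

19 days remain in January 2000 after the 12th (31 − 12).
Full months from February 2000 through February 2003 contribute their day counts.
Then 31 days into March 2003.
Total: 19 + 29 + 31 + 30 + 31 + 30 + 31 + 31 + 30 + 31 + 30 + 31 + 31 + 28 + 31 + 30 + 31 + 30 + 31 + 31 + 30 + 31 + 30 + 31 + 31 + 28 + 31 + 30 + 31 + 30 + 31 + 31 + 30 + 31 + 30 + 31 + 31 + 28 + 31 = 1174.
The subtraction is earlier − later, so the result is −1174 → -1174.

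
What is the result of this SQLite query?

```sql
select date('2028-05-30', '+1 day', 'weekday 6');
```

2028-06-03

Advancing 1 more day within May lands on 2028-05-31.
`weekday 6` advances to the next Saturday; 2028-05-31 is a Wednesday, so it moves forward to 2028-06-03.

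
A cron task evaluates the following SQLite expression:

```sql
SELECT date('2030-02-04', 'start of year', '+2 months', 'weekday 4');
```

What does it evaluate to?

`start of year` rewinds 2030-02-04 to 2030-01-01.
Adding +2 months to 2030-01-01 gives 2030-03-01.
`weekday 4` advances to the next Thursday; 2030-03-01 is a Friday, so it moves forward to 2030-03-07.

2030-03-07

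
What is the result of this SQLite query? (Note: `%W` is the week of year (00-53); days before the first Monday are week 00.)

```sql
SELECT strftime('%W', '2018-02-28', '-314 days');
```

First apply '-314 days': 2018-02-28 → 2017-04-20.
2017-04-20 is a Thursday. SQLite's %W counts Mondays since the year started; the result is 16.

16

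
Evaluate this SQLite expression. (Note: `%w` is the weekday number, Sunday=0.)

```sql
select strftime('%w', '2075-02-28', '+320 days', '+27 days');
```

First apply '+320 days', '+27 days': 2075-02-28 → 2076-02-10.
2076-02-10 is a Monday; with Sunday=0 that is 1.

1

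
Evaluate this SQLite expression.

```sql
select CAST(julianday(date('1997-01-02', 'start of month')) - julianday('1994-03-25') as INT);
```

1013

`start of month` rewinds 1997-01-02 to 1997-01-01.
6 days remain in March 1994 after the 25th (31 − 25).
Full months from April 1994 through December 1996 contribute their day counts.
Then 1 day into January 1997.
Total: 6 + 30 + 31 + 30 + 31 + 31 + 30 + 31 + 30 + 31 + 31 + 28 + 31 + 30 + 31 + 30 + 31 + 31 + 30 + 31 + 30 + 31 + 31 + 29 + 31 + 30 + 31 + 30 + 31 + 31 + 30 + 31 + 30 + 31 + 1 = 1013.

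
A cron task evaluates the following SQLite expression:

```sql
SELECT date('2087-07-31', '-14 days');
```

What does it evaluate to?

Going back 14 days within July lands on 2087-07-17.

2087-07-17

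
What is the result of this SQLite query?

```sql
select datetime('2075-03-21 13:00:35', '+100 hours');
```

2075-03-25 17:00:35

+100 hours from 2075-03-21 13:00:35 is 2075-03-25 17:00:35 (crosses midnight).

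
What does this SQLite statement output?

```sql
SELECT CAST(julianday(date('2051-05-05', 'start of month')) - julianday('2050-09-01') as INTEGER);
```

`start of month` rewinds 2051-05-05 to 2051-05-01.
29 days remain in September 2050 after the 1st (30 − 1).
Full months from October 2050 through April 2051 contribute their day counts.
Then 1 day into May 2051.
Total: 29 + 31 + 30 + 31 + 31 + 28 + 31 + 30 + 1 = 242.

242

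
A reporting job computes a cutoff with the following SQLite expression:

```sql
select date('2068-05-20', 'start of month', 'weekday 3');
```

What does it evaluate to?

2068-05-02

`start of month` rewinds 2068-05-20 to 2068-05-01.
`weekday 3` advances to the next Wednesday; 2068-05-01 is a Tuesday, so it moves forward to 2068-05-02.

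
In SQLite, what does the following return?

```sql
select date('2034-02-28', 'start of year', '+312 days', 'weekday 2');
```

`start of year` rewinds 2034-02-28 to 2034-01-01.
Applying '+312 days' to 2034-01-01: counting 312 days forward gives 2034-11-09.
`weekday 2` advances to the next Tuesday; 2034-11-09 is a Thursday, so it moves forward to 2034-11-14.

2034-11-14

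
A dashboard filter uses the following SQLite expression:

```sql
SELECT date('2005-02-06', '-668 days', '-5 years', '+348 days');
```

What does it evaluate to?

Applying '-668 days' to 2005-02-06: counting 668 days back gives 2003-04-10.
Adding -5 years to 2003-04-10 gives 1998-04-10.
Applying '+348 days' to 1998-04-10: counting 348 days forward gives 1999-03-24.

1999-03-24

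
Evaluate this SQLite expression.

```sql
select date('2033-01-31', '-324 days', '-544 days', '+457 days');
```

2031-12-17

Applying '-324 days' to 2033-01-31: counting 324 days back gives 2032-03-13.
Applying '-544 days' to 2032-03-13: counting 544 days back gives 2030-09-16.
Applying '+457 days' to 2030-09-16: counting 457 days forward gives 2031-12-17.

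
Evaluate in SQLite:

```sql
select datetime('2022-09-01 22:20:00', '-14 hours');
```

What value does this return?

2022-09-01 08:20:00

-14 hours from 2022-09-01 22:20:00 is 2022-09-01 08:20:00.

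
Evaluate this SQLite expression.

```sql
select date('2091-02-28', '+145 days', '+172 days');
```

Applying '+145 days' to 2091-02-28: counting 145 days forward gives 2091-07-23.
Applying '+172 days' to 2091-07-23: counting 172 days forward gives 2092-01-11.

2092-01-11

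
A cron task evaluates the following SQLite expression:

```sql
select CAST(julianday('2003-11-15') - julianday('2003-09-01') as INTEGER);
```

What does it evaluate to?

75

29 days remain in September 2003 after the 1st (30 − 1).
October 2003: 31 days.
Then 15 days into November 2003.
Total: 29 + 31 + 15 = 75.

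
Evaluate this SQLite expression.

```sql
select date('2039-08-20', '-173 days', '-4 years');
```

Applying '-173 days' to 2039-08-20: counting 173 days back gives 2039-02-28.
Adding -4 years to 2039-02-28 gives 2035-02-28.

2035-02-28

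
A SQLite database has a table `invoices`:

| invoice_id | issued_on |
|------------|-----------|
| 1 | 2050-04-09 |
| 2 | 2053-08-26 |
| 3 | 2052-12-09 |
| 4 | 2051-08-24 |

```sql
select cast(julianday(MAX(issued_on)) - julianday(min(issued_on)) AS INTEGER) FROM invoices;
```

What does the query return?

MIN = 2050-04-09, MAX = 2053-08-26.
21 days remain in April 2050 after the 9th (30 − 9).
Full months from May 2050 through July 2053 contribute their day counts.
Then 26 days into August 2053.
Total: 21 + 31 + 30 + 31 + 31 + 30 + 31 + 30 + 31 + 31 + 28 + 31 + 30 + 31 + 30 + 31 + 31 + 30 + 31 + 30 + 31 + 31 + 29 + 31 + 30 + 31 + 30 + 31 + 31 + 30 + 31 + 30 + 31 + 31 + 28 + 31 + 30 + 31 + 30 + 31 + 26 = 1235.

1235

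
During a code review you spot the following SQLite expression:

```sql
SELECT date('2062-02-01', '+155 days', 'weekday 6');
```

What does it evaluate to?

Applying '+155 days' to 2062-02-01: counting 155 days forward gives 2062-07-06.
`weekday 6` advances to the next Saturday; 2062-07-06 is a Thursday, so it moves forward to 2062-07-08.

2062-07-08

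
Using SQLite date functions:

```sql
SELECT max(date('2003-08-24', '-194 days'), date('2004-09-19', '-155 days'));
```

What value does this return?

date('2003-08-24', '-194 days') → 2003-02-11.
date('2004-09-19', '-155 days') → 2004-04-17.
Later of the two is 2004-04-17.

2004-04-17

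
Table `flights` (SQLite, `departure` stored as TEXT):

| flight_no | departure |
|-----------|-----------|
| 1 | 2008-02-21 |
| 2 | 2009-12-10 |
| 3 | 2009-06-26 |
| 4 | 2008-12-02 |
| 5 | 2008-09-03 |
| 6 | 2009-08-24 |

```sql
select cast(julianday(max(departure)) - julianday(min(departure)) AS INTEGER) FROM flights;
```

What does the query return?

MIN = 2008-02-21, MAX = 2009-12-10.
8 days remain in February 2008 after the 21st (29 − 21).
Full months from March 2008 through November 2009 contribute their day counts.
Then 10 days into December 2009.
Total: 8 + 31 + 30 + 31 + 30 + 31 + 31 + 30 + 31 + 30 + 31 + 31 + 28 + 31 + 30 + 31 + 30 + 31 + 31 + 30 + 31 + 30 + 10 = 658.

658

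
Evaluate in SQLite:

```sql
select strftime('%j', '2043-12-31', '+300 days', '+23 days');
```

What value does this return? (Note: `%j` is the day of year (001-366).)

323

First apply '+300 days', '+23 days': 2043-12-31 → 2044-11-18.
Day-of-year for 2044-11-18: days since 2044-01-01 inclusive = 323, zero-padded to 323.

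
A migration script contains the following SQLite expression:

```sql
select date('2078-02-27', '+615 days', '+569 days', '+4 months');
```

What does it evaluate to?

Applying '+615 days' to 2078-02-27: counting 615 days forward gives 2079-11-04.
Applying '+569 days' to 2079-11-04: counting 569 days forward gives 2081-05-26.
Adding +4 months to 2081-05-26 gives 2081-09-26.

2081-09-26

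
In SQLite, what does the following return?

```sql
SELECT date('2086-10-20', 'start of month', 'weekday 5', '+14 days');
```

2086-10-18

`start of month` rewinds 2086-10-20 to 2086-10-01.
`weekday 5` advances to the next Friday; 2086-10-01 is a Tuesday, so it moves forward to 2086-10-04.
Advancing 14 more days within October lands on 2086-10-18.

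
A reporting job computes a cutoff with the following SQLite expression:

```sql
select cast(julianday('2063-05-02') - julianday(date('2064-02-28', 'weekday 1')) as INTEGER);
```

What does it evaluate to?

`weekday 1` advances to the next Monday; 2064-02-28 is a Thursday, so it moves forward to 2064-03-03.
29 days remain in May 2063 after the 2nd (31 − 2).
Full months from June 2063 through February 2064 contribute their day counts.
Then 3 days into March 2064.
Total: 29 + 30 + 31 + 31 + 30 + 31 + 30 + 31 + 31 + 29 + 3 = 306.
The subtraction is earlier − later, so the result is −306 → -306.

-306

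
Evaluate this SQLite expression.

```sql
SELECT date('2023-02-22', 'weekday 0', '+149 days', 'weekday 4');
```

`weekday 0` advances to the next Sunday; 2023-02-22 is a Wednesday, so it moves forward to 2023-02-26.
Applying '+149 days' to 2023-02-26: counting 149 days forward gives 2023-07-25.
`weekday 4` advances to the next Thursday; 2023-07-25 is a Tuesday, so it moves forward to 2023-07-27.

2023-07-27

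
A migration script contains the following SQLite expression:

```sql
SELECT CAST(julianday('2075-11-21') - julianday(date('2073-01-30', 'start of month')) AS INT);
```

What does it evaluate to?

`start of month` rewinds 2073-01-30 to 2073-01-01.
30 days remain in January 2073 after the 1st (31 − 1).
Full months from February 2073 through October 2075 contribute their day counts.
Then 21 days into November 2075.
Total: 30 + 28 + 31 + 30 + 31 + 30 + 31 + 31 + 30 + 31 + 30 + 31 + 31 + 28 + 31 + 30 + 31 + 30 + 31 + 31 + 30 + 31 + 30 + 31 + 31 + 28 + 31 + 30 + 31 + 30 + 31 + 31 + 30 + 31 + 21 = 1054.

1054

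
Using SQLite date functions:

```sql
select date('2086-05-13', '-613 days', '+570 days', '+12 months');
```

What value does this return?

2087-03-31

Applying '-613 days' to 2086-05-13: counting 613 days back gives 2084-09-07.
Applying '+570 days' to 2084-09-07: counting 570 days forward gives 2086-03-31.
Adding +12 months to 2086-03-31 gives 2087-03-31.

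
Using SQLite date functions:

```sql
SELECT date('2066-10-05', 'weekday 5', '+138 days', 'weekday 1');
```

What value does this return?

`weekday 5` advances to the next Friday; 2066-10-05 is a Tuesday, so it moves forward to 2066-10-08.
Applying '+138 days' to 2066-10-08: counting 138 days forward gives 2067-02-23.
`weekday 1` advances to the next Monday; 2067-02-23 is a Wednesday, so it moves forward to 2067-02-28.

2067-02-28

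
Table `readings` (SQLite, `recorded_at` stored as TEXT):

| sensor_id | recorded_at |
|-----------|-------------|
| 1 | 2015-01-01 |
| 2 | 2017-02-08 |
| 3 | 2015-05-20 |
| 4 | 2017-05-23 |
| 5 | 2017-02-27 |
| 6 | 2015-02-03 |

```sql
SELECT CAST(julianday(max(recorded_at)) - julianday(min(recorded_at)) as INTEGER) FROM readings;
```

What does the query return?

MIN = 2015-01-01, MAX = 2017-05-23.
30 days remain in January 2015 after the 1st (31 − 1).
Full months from February 2015 through April 2017 contribute their day counts.
Then 23 days into May 2017.
Total: 30 + 28 + 31 + 30 + 31 + 30 + 31 + 31 + 30 + 31 + 30 + 31 + 31 + 29 + 31 + 30 + 31 + 30 + 31 + 31 + 30 + 31 + 30 + 31 + 31 + 28 + 31 + 30 + 23 = 873.

873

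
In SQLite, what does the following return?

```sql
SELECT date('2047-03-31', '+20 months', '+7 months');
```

Adding +20 months to 2047-03-31 targets 2048-11-31. November 2048 has only 30 days, so SQLite normalizes the 1-day overflow forward to 2048-12-01.
Adding +7 months to 2048-12-01 gives 2049-07-01.

2049-07-01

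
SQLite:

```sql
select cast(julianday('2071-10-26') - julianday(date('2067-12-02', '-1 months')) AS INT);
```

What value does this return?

Adding -1 month to 2067-12-02 gives 2067-11-02.
28 days remain in November 2067 after the 2nd (30 − 2).
Full months from December 2067 through September 2071 contribute their day counts.
Then 26 days into October 2071.
Total: 28 + 31 + 31 + 29 + 31 + 30 + 31 + 30 + 31 + 31 + 30 + 31 + 30 + 31 + 31 + 28 + 31 + 30 + 31 + 30 + 31 + 31 + 30 + 31 + 30 + 31 + 31 + 28 + 31 + 30 + 31 + 30 + 31 + 31 + 30 + 31 + 30 + 31 + 31 + 28 + 31 + 30 + 31 + 30 + 31 + 31 + 30 + 26 = 1454.

1454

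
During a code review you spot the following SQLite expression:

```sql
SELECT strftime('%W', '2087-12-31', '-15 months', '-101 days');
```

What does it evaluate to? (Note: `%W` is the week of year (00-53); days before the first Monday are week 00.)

First apply '-15 months', '-101 days': 2087-12-31 → 2086-06-22.
2086-06-22 is a Saturday. SQLite's %W counts Mondays since the year started; the result is 24.

24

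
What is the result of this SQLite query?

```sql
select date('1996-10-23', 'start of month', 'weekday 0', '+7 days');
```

1996-10-13

`start of month` rewinds 1996-10-23 to 1996-10-01.
`weekday 0` advances to the next Sunday; 1996-10-01 is a Tuesday, so it moves forward to 1996-10-06.
Advancing 7 more days within October lands on 1996-10-13.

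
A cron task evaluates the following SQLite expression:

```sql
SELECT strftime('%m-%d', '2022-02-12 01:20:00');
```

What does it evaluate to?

`%m-%d` extracts the month-day: 02-12.

02-12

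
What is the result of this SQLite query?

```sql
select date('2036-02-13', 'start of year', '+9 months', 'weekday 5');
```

`start of year` rewinds 2036-02-13 to 2036-01-01.
Adding +9 months to 2036-01-01 gives 2036-10-01.
`weekday 5` advances to the next Friday; 2036-10-01 is a Wednesday, so it moves forward to 2036-10-03.

2036-10-03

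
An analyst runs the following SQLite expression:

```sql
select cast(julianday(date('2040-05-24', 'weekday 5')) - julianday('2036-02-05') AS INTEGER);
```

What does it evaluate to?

`weekday 5` advances to the next Friday; 2040-05-24 is a Thursday, so it moves forward to 2040-05-25.
24 days remain in February 2036 after the 5th (29 − 5).
Full months from March 2036 through April 2040 contribute their day counts.
Then 25 days into May 2040.
Total: 24 + 31 + 30 + 31 + 30 + 31 + 31 + 30 + 31 + 30 + 31 + 31 + 28 + 31 + 30 + 31 + 30 + 31 + 31 + 30 + 31 + 30 + 31 + 31 + 28 + 31 + 30 + 31 + 30 + 31 + 31 + 30 + 31 + 30 + 31 + 31 + 28 + 31 + 30 + 31 + 30 + 31 + 31 + 30 + 31 + 30 + 31 + 31 + 29 + 31 + 30 + 25 = 1571.

1571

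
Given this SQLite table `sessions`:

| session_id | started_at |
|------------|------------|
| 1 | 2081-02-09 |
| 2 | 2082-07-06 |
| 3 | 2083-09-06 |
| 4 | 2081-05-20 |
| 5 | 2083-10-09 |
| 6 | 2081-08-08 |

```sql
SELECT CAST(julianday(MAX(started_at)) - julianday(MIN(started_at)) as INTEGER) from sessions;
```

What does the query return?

MIN = 2081-02-09, MAX = 2083-10-09.
19 days remain in February 2081 after the 9th (28 − 9).
Full months from March 2081 through September 2083 contribute their day counts.
Then 9 days into October 2083.
Total: 19 + 31 + 30 + 31 + 30 + 31 + 31 + 30 + 31 + 30 + 31 + 31 + 28 + 31 + 30 + 31 + 30 + 31 + 31 + 30 + 31 + 30 + 31 + 31 + 28 + 31 + 30 + 31 + 30 + 31 + 31 + 30 + 9 = 972.

972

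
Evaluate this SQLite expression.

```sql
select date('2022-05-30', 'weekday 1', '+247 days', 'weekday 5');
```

2023-02-03

`weekday 1` advances to the next Monday; 2022-05-30 is already a Monday, so it stays at 2022-05-30.
Applying '+247 days' to 2022-05-30: counting 247 days forward gives 2023-02-01.
`weekday 5` advances to the next Friday; 2023-02-01 is a Wednesday, so it moves forward to 2023-02-03.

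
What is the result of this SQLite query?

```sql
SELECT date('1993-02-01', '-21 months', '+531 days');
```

1992-10-13

Adding -21 months to 1993-02-01 gives 1991-05-01.
Applying '+531 days' to 1991-05-01: counting 531 days forward gives 1992-10-13.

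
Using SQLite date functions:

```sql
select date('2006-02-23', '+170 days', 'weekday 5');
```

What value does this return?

Applying '+170 days' to 2006-02-23: counting 170 days forward gives 2006-08-12.
`weekday 5` advances to the next Friday; 2006-08-12 is a Saturday, so it moves forward to 2006-08-18.

2006-08-18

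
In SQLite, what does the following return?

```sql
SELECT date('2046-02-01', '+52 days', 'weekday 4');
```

Applying '+52 days' to 2046-02-01: counting 52 days forward gives 2046-03-25.
`weekday 4` advances to the next Thursday; 2046-03-25 is a Sunday, so it moves forward to 2046-03-29.

2046-03-29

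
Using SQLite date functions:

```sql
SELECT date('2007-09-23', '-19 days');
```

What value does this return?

2007-09-04

Going back 19 days within September lands on 2007-09-04.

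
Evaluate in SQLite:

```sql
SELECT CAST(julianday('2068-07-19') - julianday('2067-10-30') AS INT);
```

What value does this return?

263

1 day remains in October 2067 after the 30th (31 − 30).
Full months from November 2067 through June 2068 contribute their day counts.
Then 19 days into July 2068.
Total: 1 + 30 + 31 + 31 + 29 + 31 + 30 + 31 + 30 + 19 = 263.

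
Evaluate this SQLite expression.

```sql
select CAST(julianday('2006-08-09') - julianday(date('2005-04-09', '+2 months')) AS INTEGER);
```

Adding +2 months to 2005-04-09 gives 2005-06-09.
21 days remain in June 2005 after the 9th (30 − 9).
Full months from July 2005 through July 2006 contribute their day counts.
Then 9 days into August 2006.
Total: 21 + 31 + 31 + 30 + 31 + 30 + 31 + 31 + 28 + 31 + 30 + 31 + 30 + 31 + 9 = 426.

426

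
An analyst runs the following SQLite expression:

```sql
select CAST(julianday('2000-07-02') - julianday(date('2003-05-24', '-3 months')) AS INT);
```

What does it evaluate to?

-967

Adding -3 months to 2003-05-24 gives 2003-02-24.
29 days remain in July 2000 after the 2nd (31 − 2).
Full months from August 2000 through January 2003 contribute their day counts.
Then 24 days into February 2003.
Total: 29 + 31 + 30 + 31 + 30 + 31 + 31 + 28 + 31 + 30 + 31 + 30 + 31 + 31 + 30 + 31 + 30 + 31 + 31 + 28 + 31 + 30 + 31 + 30 + 31 + 31 + 30 + 31 + 30 + 31 + 31 + 24 = 967.
The subtraction is earlier − later, so the result is −967 → -967.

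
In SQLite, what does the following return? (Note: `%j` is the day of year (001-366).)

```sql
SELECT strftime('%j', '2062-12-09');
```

Day-of-year for 2062-12-09: days since 2062-01-01 inclusive = 343, zero-padded to 343.

343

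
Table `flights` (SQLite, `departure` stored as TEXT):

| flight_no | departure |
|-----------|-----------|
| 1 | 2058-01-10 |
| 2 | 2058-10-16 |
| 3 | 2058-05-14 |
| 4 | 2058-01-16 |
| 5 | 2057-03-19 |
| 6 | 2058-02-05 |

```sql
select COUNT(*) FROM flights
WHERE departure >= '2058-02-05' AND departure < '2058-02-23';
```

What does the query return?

1

Rows in [2058-02-05, 2058-02-23): 2058-02-05 → 1 row.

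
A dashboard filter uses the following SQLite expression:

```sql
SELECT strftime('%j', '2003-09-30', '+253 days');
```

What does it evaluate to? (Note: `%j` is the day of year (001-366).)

First apply '+253 days': 2003-09-30 → 2004-06-09.
Day-of-year for 2004-06-09: days since 2004-01-01 inclusive = 161, zero-padded to 161.

161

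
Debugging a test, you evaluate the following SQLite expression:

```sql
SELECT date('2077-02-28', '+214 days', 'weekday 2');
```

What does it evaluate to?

2077-10-05

Applying '+214 days' to 2077-02-28: counting 214 days forward gives 2077-09-30.
`weekday 2` advances to the next Tuesday; 2077-09-30 is a Thursday, so it moves forward to 2077-10-05.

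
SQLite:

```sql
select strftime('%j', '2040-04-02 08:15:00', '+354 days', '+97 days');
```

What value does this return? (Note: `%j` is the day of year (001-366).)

178

First apply '+354 days', '+97 days': 2040-04-02 08:15:00 → 2041-06-27 08:15:00.
Day-of-year for 2041-06-27: days since 2041-01-01 inclusive = 178, zero-padded to 178.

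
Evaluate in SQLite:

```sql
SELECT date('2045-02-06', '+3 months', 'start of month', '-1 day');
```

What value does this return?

Adding +3 months to 2045-02-06 gives 2045-05-06.
`start of month` rewinds 2045-05-06 to 2045-05-01.
Going back 1 day from 2045-05-01 reaches 2045-04-30 (last day of April, 30 days).

2045-04-30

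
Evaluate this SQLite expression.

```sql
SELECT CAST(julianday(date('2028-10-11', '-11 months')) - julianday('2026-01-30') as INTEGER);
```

650

Adding -11 months to 2028-10-11 gives 2027-11-11.
1 day remains in January 2026 after the 30th (31 − 30).
Full months from February 2026 through October 2027 contribute their day counts.
Then 11 days into November 2027.
Total: 1 + 28 + 31 + 30 + 31 + 30 + 31 + 31 + 30 + 31 + 30 + 31 + 31 + 28 + 31 + 30 + 31 + 30 + 31 + 31 + 30 + 31 + 11 = 650.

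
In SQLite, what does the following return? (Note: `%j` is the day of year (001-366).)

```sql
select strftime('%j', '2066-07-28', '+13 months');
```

240

First apply '+13 months': 2066-07-28 → 2067-08-28.
Day-of-year for 2067-08-28: days since 2067-01-01 inclusive = 240, zero-padded to 240.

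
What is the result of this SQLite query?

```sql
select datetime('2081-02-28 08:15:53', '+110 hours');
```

2081-03-04 22:15:53

+110 hours from 2081-02-28 08:15:53 is 2081-03-04 22:15:53 (crosses midnight).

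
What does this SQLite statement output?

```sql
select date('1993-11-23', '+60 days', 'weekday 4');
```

Applying '+60 days' to 1993-11-23: counting 60 days forward gives 1994-01-22.
`weekday 4` advances to the next Thursday; 1994-01-22 is a Saturday, so it moves forward to 1994-01-27.

1994-01-27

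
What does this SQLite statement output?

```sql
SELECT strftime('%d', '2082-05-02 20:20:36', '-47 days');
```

First apply '-47 days': 2082-05-02 20:20:36 → 2082-03-16 20:20:36.
`%d` extracts the 2-digit day of month: 16.

16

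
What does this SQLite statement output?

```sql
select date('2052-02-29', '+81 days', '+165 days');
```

Applying '+81 days' to 2052-02-29: counting 81 days forward gives 2052-05-20.
Applying '+165 days' to 2052-05-20: counting 165 days forward gives 2052-11-01.

2052-11-01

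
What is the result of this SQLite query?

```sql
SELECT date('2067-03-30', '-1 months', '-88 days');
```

Adding -1 month to 2067-03-30 targets 2067-02-30. February 2067 has only 28 days, so SQLite normalizes the 2-day overflow forward to 2067-03-02.
Applying '-88 days' to 2067-03-02: counting 88 days back gives 2066-12-04.

2066-12-04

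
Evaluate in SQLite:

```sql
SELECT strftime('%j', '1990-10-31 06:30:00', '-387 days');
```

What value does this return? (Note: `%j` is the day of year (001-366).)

282

First apply '-387 days': 1990-10-31 06:30:00 → 1989-10-09 06:30:00.
Day-of-year for 1989-10-09: days since 1989-01-01 inclusive = 282, zero-padded to 282.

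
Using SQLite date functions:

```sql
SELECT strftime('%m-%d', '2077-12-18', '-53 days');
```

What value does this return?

10-26

First apply '-53 days': 2077-12-18 → 2077-10-26.
`%m-%d` extracts the month-day: 10-26.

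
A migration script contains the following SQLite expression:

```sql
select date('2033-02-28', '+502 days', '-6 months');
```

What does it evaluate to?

Applying '+502 days' to 2033-02-28: counting 502 days forward gives 2034-07-15.
Adding -6 months to 2034-07-15 gives 2034-01-15.

2034-01-15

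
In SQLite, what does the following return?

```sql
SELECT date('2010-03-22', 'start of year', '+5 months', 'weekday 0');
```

`start of year` rewinds 2010-03-22 to 2010-01-01.
Adding +5 months to 2010-01-01 gives 2010-06-01.
`weekday 0` advances to the next Sunday; 2010-06-01 is a Tuesday, so it moves forward to 2010-06-06.

2010-06-06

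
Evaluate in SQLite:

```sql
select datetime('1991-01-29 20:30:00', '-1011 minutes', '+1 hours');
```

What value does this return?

1991-01-29 04:39:00

1011 minutes = 16h 51m; -1011 minutes from 1991-01-29 20:30:00 is 1991-01-29 03:39:00.
+1 hours from 1991-01-29 03:39:00 is 1991-01-29 04:39:00.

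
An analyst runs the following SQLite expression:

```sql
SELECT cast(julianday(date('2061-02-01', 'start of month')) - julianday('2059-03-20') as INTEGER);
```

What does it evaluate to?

`start of month` rewinds 2061-02-01 to 2061-02-01.
11 days remain in March 2059 after the 20th (31 − 20).
Full months from April 2059 through January 2061 contribute their day counts.
Then 1 day into February 2061.
Total: 11 + 30 + 31 + 30 + 31 + 31 + 30 + 31 + 30 + 31 + 31 + 29 + 31 + 30 + 31 + 30 + 31 + 31 + 30 + 31 + 30 + 31 + 31 + 1 = 684.

684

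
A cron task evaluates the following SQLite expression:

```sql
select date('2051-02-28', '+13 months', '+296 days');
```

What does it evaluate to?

2053-01-18

Adding +13 months to 2051-02-28 gives 2052-03-28.
Applying '+296 days' to 2052-03-28: counting 296 days forward gives 2053-01-18.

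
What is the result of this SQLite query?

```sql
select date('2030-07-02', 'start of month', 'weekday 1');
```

`start of month` rewinds 2030-07-02 to 2030-07-01.
`weekday 1` advances to the next Monday; 2030-07-01 is already a Monday, so it stays at 2030-07-01.

2030-07-01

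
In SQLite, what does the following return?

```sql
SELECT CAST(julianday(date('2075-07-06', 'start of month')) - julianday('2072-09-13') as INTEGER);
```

1021

`start of month` rewinds 2075-07-06 to 2075-07-01.
17 days remain in September 2072 after the 13th (30 − 13).
Full months from October 2072 through June 2075 contribute their day counts.
Then 1 day into July 2075.
Total: 17 + 31 + 30 + 31 + 31 + 28 + 31 + 30 + 31 + 30 + 31 + 31 + 30 + 31 + 30 + 31 + 31 + 28 + 31 + 30 + 31 + 30 + 31 + 31 + 30 + 31 + 30 + 31 + 31 + 28 + 31 + 30 + 31 + 30 + 1 = 1021.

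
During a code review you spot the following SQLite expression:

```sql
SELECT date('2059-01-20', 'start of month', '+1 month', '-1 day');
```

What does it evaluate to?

2059-01-31

`start of month` rewinds 2059-01-20 to 2059-01-01.
Adding +1 month to 2059-01-01 gives 2059-02-01.
Going back 1 day from 2059-02-01 reaches 2059-01-31 (last day of January, 31 days).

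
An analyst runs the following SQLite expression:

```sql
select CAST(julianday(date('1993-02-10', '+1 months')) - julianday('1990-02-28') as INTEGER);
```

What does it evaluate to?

Adding +1 month to 1993-02-10 gives 1993-03-10.
0 days remain in February 1990 after the 28th (28 − 28).
Full months from March 1990 through February 1993 contribute their day counts.
Then 10 days into March 1993.
Total: 0 + 31 + 30 + 31 + 30 + 31 + 31 + 30 + 31 + 30 + 31 + 31 + 28 + 31 + 30 + 31 + 30 + 31 + 31 + 30 + 31 + 30 + 31 + 31 + 29 + 31 + 30 + 31 + 30 + 31 + 31 + 30 + 31 + 30 + 31 + 31 + 28 + 10 = 1106.

1106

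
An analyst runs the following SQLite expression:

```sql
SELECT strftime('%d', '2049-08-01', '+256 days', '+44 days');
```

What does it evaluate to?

First apply '+256 days', '+44 days': 2049-08-01 → 2050-05-28.
`%d` extracts the 2-digit day of month: 28.

28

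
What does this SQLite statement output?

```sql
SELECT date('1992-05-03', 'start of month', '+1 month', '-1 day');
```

`start of month` rewinds 1992-05-03 to 1992-05-01.
Adding +1 month to 1992-05-01 gives 1992-06-01.
Going back 1 day from 1992-06-01 reaches 1992-05-31 (last day of May, 31 days).

1992-05-31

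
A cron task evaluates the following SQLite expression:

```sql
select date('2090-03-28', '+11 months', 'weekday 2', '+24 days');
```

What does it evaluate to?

2091-03-30

Adding +11 months to 2090-03-28 gives 2091-02-28.
`weekday 2` advances to the next Tuesday; 2091-02-28 is a Wednesday, so it moves forward to 2091-03-06.
Advancing 24 more days within March lands on 2091-03-30.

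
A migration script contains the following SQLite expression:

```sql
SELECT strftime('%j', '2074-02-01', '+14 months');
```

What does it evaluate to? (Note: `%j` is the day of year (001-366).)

First apply '+14 months': 2074-02-01 → 2075-04-01.
Day-of-year for 2075-04-01: days since 2075-01-01 inclusive = 91, zero-padded to 091.

091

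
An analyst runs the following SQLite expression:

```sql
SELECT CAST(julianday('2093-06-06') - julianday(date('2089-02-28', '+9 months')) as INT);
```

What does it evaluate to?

Adding +9 months to 2089-02-28 gives 2089-11-28.
2 days remain in November 2089 after the 28th (30 − 28).
Full months from December 2089 through May 2093 contribute their day counts.
Then 6 days into June 2093.
Total: 2 + 31 + 31 + 28 + 31 + 30 + 31 + 30 + 31 + 31 + 30 + 31 + 30 + 31 + 31 + 28 + 31 + 30 + 31 + 30 + 31 + 31 + 30 + 31 + 30 + 31 + 31 + 29 + 31 + 30 + 31 + 30 + 31 + 31 + 30 + 31 + 30 + 31 + 31 + 28 + 31 + 30 + 31 + 6 = 1286.

1286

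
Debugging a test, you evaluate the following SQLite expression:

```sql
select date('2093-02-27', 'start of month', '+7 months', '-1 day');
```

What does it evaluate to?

`start of month` rewinds 2093-02-27 to 2093-02-01.
Adding +7 months to 2093-02-01 gives 2093-09-01.
Going back 1 day from 2093-09-01 reaches 2093-08-31 (last day of August, 31 days).

2093-08-31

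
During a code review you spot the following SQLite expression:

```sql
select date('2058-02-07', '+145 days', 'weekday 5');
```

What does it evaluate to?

2058-07-05

Applying '+145 days' to 2058-02-07: counting 145 days forward gives 2058-07-02.
`weekday 5` advances to the next Friday; 2058-07-02 is a Tuesday, so it moves forward to 2058-07-05.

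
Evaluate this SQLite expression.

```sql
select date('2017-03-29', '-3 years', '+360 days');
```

2015-03-24

Adding -3 years to 2017-03-29 gives 2014-03-29.
Applying '+360 days' to 2014-03-29: counting 360 days forward gives 2015-03-24.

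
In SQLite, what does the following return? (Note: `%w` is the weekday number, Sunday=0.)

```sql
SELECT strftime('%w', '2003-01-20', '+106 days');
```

First apply '+106 days': 2003-01-20 → 2003-05-06.
2003-05-06 is a Tuesday; with Sunday=0 that is 2.

2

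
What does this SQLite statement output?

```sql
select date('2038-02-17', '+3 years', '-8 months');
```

Adding +3 years to 2038-02-17 gives 2041-02-17.
Adding -8 months to 2041-02-17 gives 2040-06-17.

2040-06-17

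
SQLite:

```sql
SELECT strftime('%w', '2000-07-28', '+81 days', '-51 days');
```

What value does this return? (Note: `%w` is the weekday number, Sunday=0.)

0

First apply '+81 days', '-51 days': 2000-07-28 → 2000-08-27.
2000-08-27 is a Sunday; with Sunday=0 that is 0.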